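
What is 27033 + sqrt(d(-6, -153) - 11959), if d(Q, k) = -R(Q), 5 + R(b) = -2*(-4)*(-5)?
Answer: 27033 + I*sqrt(11914) ≈ 27033.0 + 109.15*I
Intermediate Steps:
R(b) = -45 (R(b) = -5 - 2*(-4)*(-5) = -5 + 8*(-5) = -5 - 40 = -45)
d(Q, k) = 45 (d(Q, k) = -1*(-45) = 45)
27033 + sqrt(d(-6, -153) - 11959) = 27033 + sqrt(45 - 11959) = 27033 + sqrt(-11914) = 27033 + I*sqrt(11914)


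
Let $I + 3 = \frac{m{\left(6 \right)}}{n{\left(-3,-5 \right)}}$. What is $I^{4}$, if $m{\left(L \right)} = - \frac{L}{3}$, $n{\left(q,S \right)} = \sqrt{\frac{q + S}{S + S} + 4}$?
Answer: $\frac{\left(18 + \sqrt{30}\right)^{4}}{1296} \approx 234.41$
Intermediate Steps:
$n{\left(q,S \right)} = \sqrt{4 + \frac{S + q}{2 S}}$ ($n{\left(q,S \right)} = \sqrt{\frac{S + q}{2 S} + 4} = \sqrt{4 + \frac{S + q}{2 S}}$)
$m{\left(L \right)} = - \frac{L}{3}$
$I = -3 - \frac{\sqrt{30}}{6}$ ($I = -3 + \frac{\left(- \frac{1}{3}\right) 6}{\frac{1}{2} \sqrt{18 + 2 \left(-3\right) \frac{1}{-5}}} = -3 - \frac{2}{\frac{1}{2} \sqrt{18 + 2 \left(-3\right) \left(- \frac{1}{5}\right)}} = -3 - \frac{2}{\frac{1}{2} \sqrt{18 + \frac{6}{5}}} = -3 - \frac{2}{\frac{1}{2} \sqrt{\frac{96}{5}}} = -3 - \frac{2}{\frac{1}{2} \frac{4 \sqrt{30}}{5}} = -3 - \frac{2}{\frac{2}{5} \sqrt{30}} = -3 - 2 \frac{\sqrt{30}}{12} = -3 - \frac{\sqrt{30}}{6} \approx -3.9129$)
$I^{4} = \left(-3 - \frac{\sqrt{30}}{6}\right)^{4}$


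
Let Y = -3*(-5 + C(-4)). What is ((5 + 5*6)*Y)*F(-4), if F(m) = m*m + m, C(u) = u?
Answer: 11340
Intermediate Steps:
Y = 27 (Y = -3*(-5 - 4) = -3*(-9) = 27)
F(m) = m + m² (F(m) = m² + m = m + m²)
((5 + 5*6)*Y)*F(-4) = ((5 + 5*6)*27)*(-4*(1 - 4)) = ((5 + 30)*27)*(-4*(-3)) = (35*27)*12 = 945*12 = 11340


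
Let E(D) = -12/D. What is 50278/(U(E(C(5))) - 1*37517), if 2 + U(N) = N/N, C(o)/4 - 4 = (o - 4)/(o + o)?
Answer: -25139/18759 ≈ -1.3401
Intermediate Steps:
C(o) = 16 + 2*(-4 + o)/o (C(o) = 16 + 4*((o - 4)/(o + o)) = 16 + 4*((-4 + o)/((2*o))) = 16 + 4*((-4 + o)*(1/(2*o))) = 16 + 4*((-4 + o)/(2*o)) = 16 + 2*(-4 + o)/o)
U(N) = -1 (U(N) = -2 + N/N = -2 + 1 = -1)
50278/(U(E(C(5))) - 1*37517) = 50278/(-1 - 1*37517) = 50278/(-1 - 37517) = 50278/(-37518) = 50278*(-1/37518) = -25139/18759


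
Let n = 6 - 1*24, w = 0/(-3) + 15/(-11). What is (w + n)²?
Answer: 45369/121 ≈ 374.95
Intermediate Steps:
w = -15/11 (w = 0*(-⅓) + 15*(-1/11) = 0 - 15/11 = -15/11 ≈ -1.3636)
n = -18 (n = 6 - 24 = -18)
(w + n)² = (-15/11 - 18)² = (-213/11)² = 45369/121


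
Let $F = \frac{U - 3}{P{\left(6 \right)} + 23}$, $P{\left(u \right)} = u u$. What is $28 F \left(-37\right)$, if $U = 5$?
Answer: $- \frac{2072}{59} \approx -35.119$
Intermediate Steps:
$P{\left(u \right)} = u^{2}$
$F = \frac{2}{59}$ ($F = \frac{5 - 3}{6^{2} + 23} = \frac{2}{36 + 23} = \frac{2}{59} \approx 0.033898$)
$28 F \left(-37\right) = 28 \cdot \frac{2}{59} \left(-37\right) = \frac{56}{59} \left(-37\right) = - \frac{2072}{59}$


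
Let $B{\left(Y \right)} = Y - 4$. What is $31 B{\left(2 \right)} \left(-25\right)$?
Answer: $1550$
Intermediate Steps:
$B{\left(Y \right)} = -4 + Y$ ($B{\left(Y \right)} = Y - 4 = -4 + Y$)
$31 B{\left(2 \right)} \left(-25\right) = 31 \left(-4 + 2\right) \left(-25\right) = 31 \left(-2\right) \left(-25\right) = \left(-62\right) \left(-25\right) = 1550$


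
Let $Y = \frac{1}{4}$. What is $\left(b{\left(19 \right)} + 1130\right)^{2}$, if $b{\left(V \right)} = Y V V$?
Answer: $\frac{23824161}{16} \approx 1.489 \cdot 10^{6}$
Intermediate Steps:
$Y = \frac{1}{4} \approx 0.25$
$b{\left(V \right)} = \frac{V^{2}}{4}$ ($b{\left(V \right)} = \frac{V}{4} V = \frac{V^{2}}{4}$)
$\left(b{\left(19 \right)} + 1130\right)^{2} = \left(\frac{19^{2}}{4} + 1130\right)^{2} = \left(\frac{1}{4} \cdot 361 + 1130\right)^{2} = \left(\frac{361}{4} + 1130\right)^{2} = \left(\frac{4881}{4}\right)^{2} = \frac{23824161}{16}$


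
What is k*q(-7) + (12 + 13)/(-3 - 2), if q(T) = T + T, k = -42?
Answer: 583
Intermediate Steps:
q(T) = 2*T
k*q(-7) + (12 + 13)/(-3 - 2) = -84*(-7) + (12 + 13)/(-3 - 2) = -42*(-14) + 25/(-5) = 588 + 25*(-⅕) = 588 - 5 = 583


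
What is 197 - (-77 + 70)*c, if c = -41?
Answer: -90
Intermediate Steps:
197 - (-77 + 70)*c = 197 - (-77 + 70)*(-41) = 197 - (-7)*(-41) = 197 - 1*287 = 197 - 287 = -90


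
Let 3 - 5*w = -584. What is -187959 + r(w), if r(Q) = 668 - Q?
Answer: -937042/5 ≈ -1.8741e+5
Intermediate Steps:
w = 587/5 (w = ⅗ - ⅕*(-584) = ⅗ + 584/5 = 587/5 ≈ 117.40)
-187959 + r(w) = -187959 + (668 - 1*587/5) = -187959 + (668 - 587/5) = -187959 + 2753/5 = -937042/5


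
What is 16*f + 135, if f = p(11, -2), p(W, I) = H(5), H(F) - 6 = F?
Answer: 311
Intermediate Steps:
H(F) = 6 + F
p(W, I) = 11 (p(W, I) = 6 + 5 = 11)
f = 11
16*f + 135 = 16*11 + 135 = 176 + 135 = 311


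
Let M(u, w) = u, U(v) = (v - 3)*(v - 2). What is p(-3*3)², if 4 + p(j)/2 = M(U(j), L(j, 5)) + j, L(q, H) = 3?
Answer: 56644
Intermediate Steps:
U(v) = (-3 + v)*(-2 + v)
p(j) = 4 - 8*j + 2*j² (p(j) = -8 + 2*((6 + j² - 5*j) + j) = -8 + 2*(6 + j² - 4*j) = -8 + (12 - 8*j + 2*j²) = 4 - 8*j + 2*j²)
p(-3*3)² = (4 - (-24)*3 + 2*(-3*3)²)² = (4 - 8*(-9) + 2*(-9)²)² = (4 + 72 + 2*81)² = (4 + 72 + 162)² = 238² = 56644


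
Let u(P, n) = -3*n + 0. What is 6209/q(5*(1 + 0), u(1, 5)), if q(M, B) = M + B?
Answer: -6209/10 ≈ -620.90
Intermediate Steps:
u(P, n) = -3*n
q(M, B) = B + M
6209/q(5*(1 + 0), u(1, 5)) = 6209/(-3*5 + 5*(1 + 0)) = 6209/(-15 + 5*1) = 6209/(-15 + 5) = 6209/(-10) = 6209*(-⅒) = -6209/10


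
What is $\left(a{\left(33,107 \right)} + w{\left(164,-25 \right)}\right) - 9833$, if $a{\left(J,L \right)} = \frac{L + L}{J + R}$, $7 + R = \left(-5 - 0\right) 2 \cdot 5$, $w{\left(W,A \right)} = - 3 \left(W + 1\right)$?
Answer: $- \frac{124043}{12} \approx -10337.0$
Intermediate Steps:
$w{\left(W,A \right)} = -3 - 3 W$ ($w{\left(W,A \right)} = - 3 \left(1 + W\right) = -3 - 3 W$)
$R = -57$ ($R = -7 + \left(-5 - 0\right) 2 \cdot 5 = -7 + \left(-5 + 0\right) 2 \cdot 5 = -7 + \left(-5\right) 2 \cdot 5 = -7 - 50 = -57$)
$a{\left(J,L \right)} = \frac{2 L}{-57 + J}$ ($a{\left(J,L \right)} = \frac{L + L}{J - 57} = \frac{2 L}{-57 + J}$)
$\left(a{\left(33,107 \right)} + w{\left(164,-25 \right)}\right) - 9833 = \left(2 \cdot 107 \frac{1}{-57 + 33} - 495\right) - 9833 = \left(2 \cdot 107 \frac{1}{-24} - 495\right) - 9833 = \left(2 \cdot 107 \left(- \frac{1}{24}\right) - 495\right) - 9833 = \left(- \frac{107}{12} - 495\right) - 9833 = - \frac{6047}{12} - 9833 = - \frac{124043}{12}$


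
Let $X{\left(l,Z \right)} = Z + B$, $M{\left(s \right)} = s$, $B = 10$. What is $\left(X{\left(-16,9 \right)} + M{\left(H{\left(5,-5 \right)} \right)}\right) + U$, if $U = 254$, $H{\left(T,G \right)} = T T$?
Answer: $298$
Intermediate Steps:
$H{\left(T,G \right)} = T^{2}$
$X{\left(l,Z \right)} = 10 + Z$ ($X{\left(l,Z \right)} = Z + 10 = 10 + Z$)
$\left(X{\left(-16,9 \right)} + M{\left(H{\left(5,-5 \right)} \right)}\right) + U = \left(\left(10 + 9\right) + 5^{2}\right) + 254 = \left(19 + 25\right) + 254 = 44 + 254 = 298$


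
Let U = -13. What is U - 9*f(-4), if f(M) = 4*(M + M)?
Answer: 275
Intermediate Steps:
f(M) = 8*M (f(M) = 4*(2*M) = 8*M)
U - 9*f(-4) = -13 - 72*(-4) = -13 - 9*(-32) = -13 + 288 = 275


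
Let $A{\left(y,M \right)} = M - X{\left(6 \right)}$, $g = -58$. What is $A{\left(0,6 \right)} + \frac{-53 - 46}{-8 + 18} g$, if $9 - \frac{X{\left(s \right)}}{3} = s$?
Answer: $\frac{2856}{5} \approx 571.2$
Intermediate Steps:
$X{\left(s \right)} = 27 - 3 s$
$A{\left(y,M \right)} = -9 + M$ ($A{\left(y,M \right)} = M - \left(27 - 18\right) = M - 9 = -9 + M$)
$A{\left(0,6 \right)} + \frac{-53 - 46}{-8 + 18} g = \left(-9 + 6\right) + \frac{-53 - 46}{-8 + 18} \left(-58\right) = -3 + - \frac{99}{10} \left(-58\right) = -3 + \left(-99\right) \frac{1}{10} \left(-58\right) = -3 - - \frac{2871}{5} = -3 + \frac{2871}{5} = \frac{2856}{5}$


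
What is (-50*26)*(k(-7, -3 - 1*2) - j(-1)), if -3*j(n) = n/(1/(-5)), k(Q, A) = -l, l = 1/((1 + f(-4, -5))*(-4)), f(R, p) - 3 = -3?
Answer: -7475/3 ≈ -2491.7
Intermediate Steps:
f(R, p) = 0 (f(R, p) = 3 - 3 = 0)
l = -¼ (l = 1/((1 + 0)*(-4)) = 1/(1*(-4)) = 1/(-4) = -¼ ≈ -0.25000)
k(Q, A) = ¼ (k(Q, A) = -1*(-¼) = ¼)
j(n) = 5*n/3 (j(n) = -n/(3*(1/(-5))) = -n/(3*(-⅕)) = -n*(-5)/3 = -(-5)*n/3 = 5*n/3)
(-50*26)*(k(-7, -3 - 1*2) - j(-1)) = (-50*26)*(¼ - 5*(-1)/3) = -1300*(¼ - 1*(-5/3)) = -1300*(¼ + 5/3) = -1300*23/12 = -7475/3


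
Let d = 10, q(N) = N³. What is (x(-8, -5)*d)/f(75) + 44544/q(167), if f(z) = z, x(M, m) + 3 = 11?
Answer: 75187568/69861945 ≈ 1.0762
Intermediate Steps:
x(M, m) = 8 (x(M, m) = -3 + 11 = 8)
(x(-8, -5)*d)/f(75) + 44544/q(167) = (8*10)/75 + 44544/(167³) = 80*(1/75) + 44544/4657463 = 16/15 + 44544*(1/4657463) = 16/15 + 44544/4657463 = 75187568/69861945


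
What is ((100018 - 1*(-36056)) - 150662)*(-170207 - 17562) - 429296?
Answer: 2738744876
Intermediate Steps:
((100018 - 1*(-36056)) - 150662)*(-170207 - 17562) - 429296 = ((100018 + 36056) - 150662)*(-187769) - 429296 = (136074 - 150662)*(-187769) - 429296 = -14588*(-187769) - 429296 = 2739174172 - 429296 = 2738744876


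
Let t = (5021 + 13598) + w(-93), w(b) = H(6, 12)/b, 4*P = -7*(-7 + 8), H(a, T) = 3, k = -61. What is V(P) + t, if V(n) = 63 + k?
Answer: 577250/31 ≈ 18621.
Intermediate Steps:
P = -7/4 (P = (-7*(-7 + 8))/4 = (-7*1)/4 = (¼)*(-7) = -7/4 ≈ -1.7500)
w(b) = 3/b
t = 577188/31 (t = (5021 + 13598) + 3/(-93) = 18619 + 3*(-1/93) = 18619 - 1/31 = 577188/31 ≈ 18619.)
V(n) = 2 (V(n) = 63 - 61 = 2)
V(P) + t = 2 + 577188/31 = 577250/31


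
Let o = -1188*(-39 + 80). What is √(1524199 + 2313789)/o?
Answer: -√959497/24354 ≈ -0.040221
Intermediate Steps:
o = -48708 (o = -1188*41 = -48708)
√(1524199 + 2313789)/o = √(1524199 + 2313789)/(-48708) = √3837988*(-1/48708) = (2*√959497)*(-1/48708) = -√959497/24354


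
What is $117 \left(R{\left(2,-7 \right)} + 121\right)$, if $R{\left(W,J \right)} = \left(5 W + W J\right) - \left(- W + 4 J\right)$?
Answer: $17199$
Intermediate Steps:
$R{\left(W,J \right)} = - 4 J + 6 W + J W$ ($R{\left(W,J \right)} = \left(5 W + J W\right) - \left(- W + 4 J\right) = - 4 J + 6 W + J W$)
$117 \left(R{\left(2,-7 \right)} + 121\right) = 117 \left(\left(\left(-4\right) \left(-7\right) + 6 \cdot 2 - 14\right) + 121\right) = 117 \left(\left(28 + 12 - 14\right) + 121\right) = 117 \left(26 + 121\right) = 117 \cdot 147 = 17199$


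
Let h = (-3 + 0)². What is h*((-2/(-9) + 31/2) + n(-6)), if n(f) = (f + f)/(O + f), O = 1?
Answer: 1631/10 ≈ 163.10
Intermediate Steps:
n(f) = 2*f/(1 + f) (n(f) = (f + f)/(1 + f) = (2*f)/(1 + f) = 2*f/(1 + f))
h = 9 (h = (-3)² = 9)
h*((-2/(-9) + 31/2) + n(-6)) = 9*((-2/(-9) + 31/2) + 2*(-6)/(1 - 6)) = 9*((-2*(-⅑) + 31*(½)) + 2*(-6)/(-5)) = 9*((2/9 + 31/2) + 2*(-6)*(-⅕)) = 9*(283/18 + 12/5) = 9*(1631/90) = 1631/10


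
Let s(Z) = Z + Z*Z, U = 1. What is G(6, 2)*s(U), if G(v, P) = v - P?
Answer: 8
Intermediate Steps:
s(Z) = Z + Z²
G(6, 2)*s(U) = (6 - 1*2)*(1*(1 + 1)) = (6 - 2)*(1*2) = 4*2 = 8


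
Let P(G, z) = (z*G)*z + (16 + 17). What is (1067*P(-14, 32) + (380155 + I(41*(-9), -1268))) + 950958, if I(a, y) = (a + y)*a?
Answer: -13326135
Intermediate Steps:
P(G, z) = 33 + G*z² (P(G, z) = (G*z)*z + 33 = G*z² + 33 = 33 + G*z²)
I(a, y) = a*(a + y)
(1067*P(-14, 32) + (380155 + I(41*(-9), -1268))) + 950958 = (1067*(33 - 14*32²) + (380155 + (41*(-9))*(41*(-9) - 1268))) + 950958 = (1067*(33 - 14*1024) + (380155 - 369*(-369 - 1268))) + 950958 = (1067*(33 - 14336) + (380155 - 369*(-1637))) + 950958 = (1067*(-14303) + (380155 + 604053)) + 950958 = (-15261301 + 984208) + 950958 = -14277093 + 950958 = -13326135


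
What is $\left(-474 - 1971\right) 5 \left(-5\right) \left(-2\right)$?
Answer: $-122250$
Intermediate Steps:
$\left(-474 - 1971\right) 5 \left(-5\right) \left(-2\right) = \left(-474 - 1971\right) \left(\left(-25\right) \left(-2\right)\right) = \left(-2445\right) 50 = -122250$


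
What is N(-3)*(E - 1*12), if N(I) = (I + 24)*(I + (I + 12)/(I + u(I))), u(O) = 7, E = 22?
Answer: -315/2 ≈ -157.50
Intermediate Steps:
N(I) = (24 + I)*(I + (12 + I)/(7 + I)) (N(I) = (I + 24)*(I + (I + 12)/(I + 7)) = (24 + I)*(I + (12 + I)/(7 + I)))
N(-3)*(E - 1*12) = ((288 + (-3)³ + 32*(-3)² + 204*(-3))/(7 - 3))*(22 - 1*12) = ((288 - 27 + 32*9 - 612)/4)*(22 - 12) = ((288 - 27 + 288 - 612)/4)*10 = ((¼)*(-63))*10 = -63/4*10 = -315/2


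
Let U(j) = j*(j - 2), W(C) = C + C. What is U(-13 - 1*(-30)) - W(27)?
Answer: 201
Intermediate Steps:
W(C) = 2*C
U(j) = j*(-2 + j)
U(-13 - 1*(-30)) - W(27) = (-13 - 1*(-30))*(-2 + (-13 - 1*(-30))) - 2*27 = (-13 + 30)*(-2 + (-13 + 30)) - 1*54 = 17*(-2 + 17) - 54 = 17*15 - 54 = 255 - 54 = 201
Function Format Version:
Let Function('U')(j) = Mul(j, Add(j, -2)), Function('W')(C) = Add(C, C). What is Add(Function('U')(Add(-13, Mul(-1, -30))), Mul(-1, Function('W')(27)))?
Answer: 201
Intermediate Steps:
Function('W')(C) = Mul(2, C)
Function('U')(j) = Mul(j, Add(-2, j))
Add(Function('U')(Add(-13, Mul(-1, -30))), Mul(-1, Function('W')(27))) = Add(Mul(Add(-13, Mul(-1, -30)), Add(-2, Add(-13, Mul(-1, -30)))), Mul(-1, Mul(2, 27))) = Add(Mul(Add(-13, 30), Add(-2, Add(-13, 30))), Mul(-1, 54)) = Add(Mul(17, Add(-2, 17)), -54) = Add(Mul(17, 15), -54) = Add(255, -54) = 201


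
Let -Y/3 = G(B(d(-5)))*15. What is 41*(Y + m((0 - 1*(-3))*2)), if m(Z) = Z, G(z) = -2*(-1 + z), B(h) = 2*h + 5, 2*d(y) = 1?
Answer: 18696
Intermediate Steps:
d(y) = ½ (d(y) = (½)*1 = ½)
B(h) = 5 + 2*h
G(z) = 2 - 2*z
Y = 450 (Y = -3*(2 - 2*(5 + 2*(½)))*15 = -3*(2 - 2*(5 + 1))*15 = -3*(2 - 2*6)*15 = -3*(2 - 12)*15 = -(-30)*15 = -3*(-150) = 450)
41*(Y + m((0 - 1*(-3))*2)) = 41*(450 + (0 - 1*(-3))*2) = 41*(450 + (0 + 3)*2) = 41*(450 + 3*2) = 41*(450 + 6) = 41*456 = 18696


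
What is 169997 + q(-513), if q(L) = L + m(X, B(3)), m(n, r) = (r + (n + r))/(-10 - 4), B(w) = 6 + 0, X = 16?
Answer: 169482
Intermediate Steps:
B(w) = 6
m(n, r) = -r/7 - n/14 (m(n, r) = (n + 2*r)/(-14) = (n + 2*r)*(-1/14) = -r/7 - n/14)
q(L) = -2 + L (q(L) = L + (-⅐*6 - 1/14*16) = L + (-6/7 - 8/7) = L - 2 = -2 + L)
169997 + q(-513) = 169997 + (-2 - 513) = 169997 - 515 = 169482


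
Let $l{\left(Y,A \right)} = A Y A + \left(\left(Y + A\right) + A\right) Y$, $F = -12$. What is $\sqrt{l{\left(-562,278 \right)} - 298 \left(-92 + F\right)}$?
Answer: $2 i \sqrt{10849811} \approx 6587.8 i$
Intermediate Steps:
$l{\left(Y,A \right)} = Y A^{2} + Y \left(Y + 2 A\right)$ ($l{\left(Y,A \right)} = Y A^{2} + \left(\left(A + Y\right) + A\right) Y = Y A^{2} + \left(Y + 2 A\right) Y = Y A^{2} + Y \left(Y + 2 A\right)$)
$\sqrt{l{\left(-562,278 \right)} - 298 \left(-92 + F\right)} = \sqrt{- 562 \left(-562 + 278^{2} + 2 \cdot 278\right) - 298 \left(-92 - 12\right)} = \sqrt{- 562 \left(-562 + 77284 + 556\right) - -30992} = \sqrt{\left(-562\right) 77278 + 30992} = \sqrt{-43430236 + 30992} = \sqrt{-43399244} = 2 i \sqrt{10849811}$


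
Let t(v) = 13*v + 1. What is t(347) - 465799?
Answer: -461287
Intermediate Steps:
t(v) = 1 + 13*v
t(347) - 465799 = (1 + 13*347) - 465799 = (1 + 4511) - 465799 = 4512 - 465799 = -461287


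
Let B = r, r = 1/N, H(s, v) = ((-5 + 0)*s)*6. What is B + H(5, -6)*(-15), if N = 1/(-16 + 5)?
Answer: 2239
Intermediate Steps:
H(s, v) = -30*s (H(s, v) = -5*s*6 = -30*s)
N = -1/11 (N = 1/(-11) = -1/11 ≈ -0.090909)
r = -11 (r = 1/(-1/11) = -11)
B = -11
B + H(5, -6)*(-15) = -11 - 30*5*(-15) = -11 - 150*(-15) = -11 + 2250 = 2239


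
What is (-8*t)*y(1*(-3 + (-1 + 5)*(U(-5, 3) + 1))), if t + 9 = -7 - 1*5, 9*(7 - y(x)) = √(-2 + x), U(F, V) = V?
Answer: 1176 - 56*√11/3 ≈ 1114.1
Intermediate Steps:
y(x) = 7 - √(-2 + x)/9
t = -21 (t = -9 + (-7 - 1*5) = -9 + (-7 - 5) = -9 - 12 = -21)
(-8*t)*y(1*(-3 + (-1 + 5)*(U(-5, 3) + 1))) = (-8*(-21))*(7 - √(-2 + 1*(-3 + (-1 + 5)*(3 + 1)))/9) = 168*(7 - √(-2 + 1*(-3 + 4*4))/9) = 168*(7 - √(-2 + 1*(-3 + 16))/9) = 168*(7 - √(-2 + 1*13)/9) = 168*(7 - √(-2 + 13)/9) = 168*(7 - √11/9) = 1176 - 56*√11/3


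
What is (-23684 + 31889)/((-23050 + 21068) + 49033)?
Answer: 8205/47051 ≈ 0.17439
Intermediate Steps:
(-23684 + 31889)/((-23050 + 21068) + 49033) = 8205/(-1982 + 49033) = 8205/47051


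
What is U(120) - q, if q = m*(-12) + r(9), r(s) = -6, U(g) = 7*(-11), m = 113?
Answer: 1285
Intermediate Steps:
U(g) = -77
q = -1362 (q = 113*(-12) - 6 = -1356 - 6 = -1362)
U(120) - q = -77 - 1*(-1362) = -77 + 1362 = 1285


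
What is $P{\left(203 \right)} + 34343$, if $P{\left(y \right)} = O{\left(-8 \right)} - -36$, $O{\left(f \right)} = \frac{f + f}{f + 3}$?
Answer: $\frac{171911}{5} \approx 34382.0$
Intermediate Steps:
$O{\left(f \right)} = \frac{2 f}{3 + f}$
$P{\left(y \right)} = \frac{196}{5}$ ($P{\left(y \right)} = 2 \left(-8\right) \frac{1}{3 - 8} - -36 = 2 \left(-8\right) \frac{1}{-5} + 36 = 2 \left(-8\right) \left(- \frac{1}{5}\right) + 36 = \frac{16}{5} + 36 = \frac{196}{5}$)
$P{\left(203 \right)} + 34343 = \frac{196}{5} + 34343 = \frac{171911}{5}$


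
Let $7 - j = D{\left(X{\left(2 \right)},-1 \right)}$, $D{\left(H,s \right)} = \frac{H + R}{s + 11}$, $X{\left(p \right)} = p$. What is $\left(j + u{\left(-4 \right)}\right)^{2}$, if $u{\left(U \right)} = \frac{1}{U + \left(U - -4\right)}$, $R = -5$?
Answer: $\frac{19881}{400} \approx 49.703$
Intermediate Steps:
$u{\left(U \right)} = \frac{1}{4 + 2 U}$ ($u{\left(U \right)} = \frac{1}{U + \left(U + 4\right)} = \frac{1}{U + \left(4 + U\right)} = \frac{1}{4 + 2 U}$)
$D{\left(H,s \right)} = \frac{-5 + H}{11 + s}$ ($D{\left(H,s \right)} = \frac{H - 5}{s + 11} = \frac{-5 + H}{11 + s}$)
$j = \frac{73}{10}$ ($j = 7 - \frac{-5 + 2}{11 - 1} = 7 - \frac{1}{10} \left(-3\right) = 7 - - \frac{3}{10} = 7 + \frac{3}{10} = \frac{73}{10} \approx 7.3$)
$\left(j + u{\left(-4 \right)}\right)^{2} = \left(\frac{73}{10} + \frac{1}{2 \left(2 - 4\right)}\right)^{2} = \left(\frac{73}{10} + \frac{1}{2 \left(-2\right)}\right)^{2} = \left(\frac{73}{10} + \frac{1}{2} \left(- \frac{1}{2}\right)\right)^{2} = \left(\frac{73}{10} - \frac{1}{4}\right)^{2} = \left(\frac{141}{20}\right)^{2} = \frac{19881}{400}$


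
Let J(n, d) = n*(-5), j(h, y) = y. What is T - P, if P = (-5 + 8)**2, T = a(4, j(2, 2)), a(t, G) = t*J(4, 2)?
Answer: -89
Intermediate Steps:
J(n, d) = -5*n
a(t, G) = -20*t (a(t, G) = t*(-5*4) = t*(-20) = -20*t)
T = -80 (T = -20*4 = -80)
P = 9 (P = 3**2 = 9)
T - P = -80 - 1*9 = -80 - 9 = -89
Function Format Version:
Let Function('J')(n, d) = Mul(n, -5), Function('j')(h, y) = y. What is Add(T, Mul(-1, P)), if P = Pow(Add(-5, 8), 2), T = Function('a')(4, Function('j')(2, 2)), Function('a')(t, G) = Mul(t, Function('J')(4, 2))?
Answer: -89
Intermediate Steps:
Function('J')(n, d) = Mul(-5, n)
Function('a')(t, G) = Mul(-20, t) (Function('a')(t, G) = Mul(t, Mul(-5, 4)) = Mul(t, -20) = Mul(-20, t))
T = -80 (T = Mul(-20, 4) = -80)
P = 9 (P = Pow(3, 2) = 9)
Add(T, Mul(-1, P)) = Add(-80, Mul(-1, 9)) = Add(-80, -9) = -89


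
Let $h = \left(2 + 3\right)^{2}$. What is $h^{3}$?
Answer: $15625$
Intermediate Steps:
$h = 25$ ($h = 5^{2} = 25$)
$h^{3} = 25^{3} = 15625$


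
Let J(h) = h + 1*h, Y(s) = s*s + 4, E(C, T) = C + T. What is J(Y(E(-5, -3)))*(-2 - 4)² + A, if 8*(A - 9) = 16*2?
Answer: 4909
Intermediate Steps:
A = 13 (A = 9 + (16*2)/8 = 9 + (⅛)*32 = 9 + 4 = 13)
Y(s) = 4 + s² (Y(s) = s² + 4 = 4 + s²)
J(h) = 2*h (J(h) = h + h = 2*h)
J(Y(E(-5, -3)))*(-2 - 4)² + A = (2*(4 + (-5 - 3)²))*(-2 - 4)² + 13 = (2*(4 + (-8)²))*(-6)² + 13 = (2*(4 + 64))*36 + 13 = (2*68)*36 + 13 = 136*36 + 13 = 4896 + 13 = 4909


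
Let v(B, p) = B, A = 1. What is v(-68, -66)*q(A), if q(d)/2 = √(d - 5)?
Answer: -272*I ≈ -272.0*I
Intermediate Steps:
q(d) = 2*√(-5 + d) (q(d) = 2*√(d - 5) = 2*√(-5 + d))
v(-68, -66)*q(A) = -136*√(-5 + 1) = -136*√(-4) = -136*2*I = -272*I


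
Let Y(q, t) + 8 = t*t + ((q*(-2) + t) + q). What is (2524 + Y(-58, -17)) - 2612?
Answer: 234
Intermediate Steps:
Y(q, t) = -8 + t + t**2 - q (Y(q, t) = -8 + (t*t + ((q*(-2) + t) + q)) = -8 + (t**2 + ((-2*q + t) + q)) = -8 + (t**2 + ((t - 2*q) + q)) = -8 + (t**2 + (t - q)) = -8 + (t + t**2 - q) = -8 + t + t**2 - q)
(2524 + Y(-58, -17)) - 2612 = (2524 + (-8 - 17 + (-17)**2 - 1*(-58))) - 2612 = (2524 + (-8 - 17 + 289 + 58)) - 2612 = (2524 + 322) - 2612 = 2846 - 2612 = 234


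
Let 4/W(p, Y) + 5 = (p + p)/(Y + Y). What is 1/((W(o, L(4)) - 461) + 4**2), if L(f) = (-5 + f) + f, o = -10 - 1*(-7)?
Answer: -3/1337 ≈ -0.0022438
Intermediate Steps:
o = -3 (o = -10 + 7 = -3)
L(f) = -5 + 2*f
W(p, Y) = 4/(-5 + p/Y) (W(p, Y) = 4/(-5 + (p + p)/(Y + Y)) = 4/(-5 + (2*p)/((2*Y))) = 4/(-5 + (2*p)*(1/(2*Y))) = 4/(-5 + p/Y))
1/((W(o, L(4)) - 461) + 4**2) = 1/((4*(-5 + 2*4)/(-3 - 5*(-5 + 2*4)) - 461) + 4**2) = 1/((4*(-5 + 8)/(-3 - 5*(-5 + 8)) - 461) + 16) = 1/((4*3/(-3 - 5*3) - 461) + 16) = 1/((4*3/(-3 - 15) - 461) + 16) = 1/((4*3/(-18) - 461) + 16) = 1/((4*3*(-1/18) - 461) + 16) = 1/((-2/3 - 461) + 16) = 1/(-1385/3 + 16) = 1/(-1337/3) = -3/1337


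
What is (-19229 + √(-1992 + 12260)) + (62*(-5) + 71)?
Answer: -19468 + 2*√2567 ≈ -19367.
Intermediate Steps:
(-19229 + √(-1992 + 12260)) + (62*(-5) + 71) = (-19229 + √10268) + (-310 + 71) = (-19229 + 2*√2567) - 239 = -19468 + 2*√2567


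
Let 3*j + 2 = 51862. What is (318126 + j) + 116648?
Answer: 1356182/3 ≈ 4.5206e+5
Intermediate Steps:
j = 51860/3 (j = -2/3 + (1/3)*51862 = -2/3 + 51862/3 = 51860/3 ≈ 17287.)
(318126 + j) + 116648 = (318126 + 51860/3) + 116648 = 1006238/3 + 116648 = 1356182/3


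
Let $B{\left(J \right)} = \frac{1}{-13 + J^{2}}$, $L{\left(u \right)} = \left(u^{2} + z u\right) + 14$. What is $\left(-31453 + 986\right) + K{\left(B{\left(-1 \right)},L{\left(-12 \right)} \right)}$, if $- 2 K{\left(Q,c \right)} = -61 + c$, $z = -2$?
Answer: $- \frac{61055}{2} \approx -30528.0$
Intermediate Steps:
$L{\left(u \right)} = 14 + u^{2} - 2 u$ ($L{\left(u \right)} = \left(u^{2} - 2 u\right) + 14 = 14 + u^{2} - 2 u$)
$K{\left(Q,c \right)} = \frac{61}{2} - \frac{c}{2}$ ($K{\left(Q,c \right)} = - \frac{-61 + c}{2} = \frac{61}{2} - \frac{c}{2}$)
$\left(-31453 + 986\right) + K{\left(B{\left(-1 \right)},L{\left(-12 \right)} \right)} = \left(-31453 + 986\right) + \left(\frac{61}{2} - \frac{14 + \left(-12\right)^{2} - -24}{2}\right) = -30467 + \left(\frac{61}{2} - \frac{14 + 144 + 24}{2}\right) = -30467 + \left(\frac{61}{2} - 91\right) = -30467 - \frac{121}{2} = - \frac{61055}{2}$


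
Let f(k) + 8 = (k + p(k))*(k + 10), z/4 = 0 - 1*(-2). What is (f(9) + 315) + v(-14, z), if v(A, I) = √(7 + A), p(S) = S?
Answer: 649 + I*√7 ≈ 649.0 + 2.6458*I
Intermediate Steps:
z = 8 (z = 4*(0 - 1*(-2)) = 4*(0 + 2) = 4*2 = 8)
f(k) = -8 + 2*k*(10 + k) (f(k) = -8 + (k + k)*(k + 10) = -8 + (2*k)*(10 + k) = -8 + 2*k*(10 + k))
(f(9) + 315) + v(-14, z) = ((-8 + 2*9² + 20*9) + 315) + √(7 - 14) = ((-8 + 2*81 + 180) + 315) + √(-7) = ((-8 + 162 + 180) + 315) + I*√7 = (334 + 315) + I*√7 = 649 + I*√7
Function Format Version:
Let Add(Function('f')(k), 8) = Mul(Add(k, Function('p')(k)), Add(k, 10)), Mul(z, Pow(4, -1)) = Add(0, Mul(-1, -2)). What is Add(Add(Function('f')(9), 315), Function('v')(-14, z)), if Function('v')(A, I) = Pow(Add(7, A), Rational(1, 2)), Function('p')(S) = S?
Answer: Add(649, Mul(I, Pow(7, Rational(1, 2)))) ≈ Add(649.00, Mul(2.6458, I))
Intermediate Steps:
z = 8 (z = Mul(4, Add(0, Mul(-1, -2))) = Mul(4, Add(0, 2)) = Mul(4, 2) = 8)
Function('f')(k) = Add(-8, Mul(2, k, Add(10, k))) (Function('f')(k) = Add(-8, Mul(Add(k, k), Add(k, 10))) = Add(-8, Mul(Mul(2, k), Add(10, k))) = Add(-8, Mul(2, k, Add(10, k))))
Add(Add(Function('f')(9), 315), Function('v')(-14, z)) = Add(Add(Add(-8, Mul(2, Pow(9, 2)), Mul(20, 9)), 315), Pow(Add(7, -14), Rational(1, 2))) = Add(Add(Add(-8, Mul(2, 81), 180), 315), Pow(-7, Rational(1, 2))) = Add(Add(Add(-8, 162, 180), 315), Mul(I, Pow(7, Rational(1, 2)))) = Add(Add(334, 315), Mul(I, Pow(7, Rational(1, 2)))) = Add(649, Mul(I, Pow(7, Rational(1, 2))))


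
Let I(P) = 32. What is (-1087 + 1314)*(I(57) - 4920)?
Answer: -1109576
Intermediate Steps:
(-1087 + 1314)*(I(57) - 4920) = (-1087 + 1314)*(32 - 4920) = 227*(-4888) = -1109576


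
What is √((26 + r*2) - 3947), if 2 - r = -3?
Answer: I*√3911 ≈ 62.538*I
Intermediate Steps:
r = 5 (r = 2 - 1*(-3) = 2 + 3 = 5)
√((26 + r*2) - 3947) = √((26 + 5*2) - 3947) = √((26 + 10) - 3947) = √(36 - 3947) = √(-3911) = I*√3911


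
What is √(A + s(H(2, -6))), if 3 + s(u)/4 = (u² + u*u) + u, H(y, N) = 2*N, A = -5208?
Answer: 14*I*√21 ≈ 64.156*I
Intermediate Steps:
s(u) = -12 + 4*u + 8*u² (s(u) = -12 + 4*((u² + u*u) + u) = -12 + 4*((u² + u²) + u) = -12 + 4*(2*u² + u) = -12 + 4*(u + 2*u²) = -12 + (4*u + 8*u²) = -12 + 4*u + 8*u²)
√(A + s(H(2, -6))) = √(-5208 + (-12 + 4*(2*(-6)) + 8*(2*(-6))²)) = √(-5208 + (-12 + 4*(-12) + 8*(-12)²)) = √(-5208 + (-12 - 48 + 8*144)) = √(-5208 + (-12 - 48 + 1152)) = √(-5208 + 1092) = √(-4116) = 14*I*√21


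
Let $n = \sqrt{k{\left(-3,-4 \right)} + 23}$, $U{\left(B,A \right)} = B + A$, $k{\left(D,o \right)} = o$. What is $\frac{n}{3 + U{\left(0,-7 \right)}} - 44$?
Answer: $-44 - \frac{\sqrt{19}}{4} \approx -45.09$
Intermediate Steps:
$U{\left(B,A \right)} = A + B$
$n = \sqrt{19}$ ($n = \sqrt{-4 + 23} = \sqrt{19} \approx 4.3589$)
$\frac{n}{3 + U{\left(0,-7 \right)}} - 44 = \frac{\sqrt{19}}{3 + \left(-7 + 0\right)} - 44 = \frac{\sqrt{19}}{3 - 7} - 44 = \frac{\sqrt{19}}{-4} - 44 = \sqrt{19} \left(- \frac{1}{4}\right) - 44 = - \frac{\sqrt{19}}{4} - 44 = -44 - \frac{\sqrt{19}}{4}$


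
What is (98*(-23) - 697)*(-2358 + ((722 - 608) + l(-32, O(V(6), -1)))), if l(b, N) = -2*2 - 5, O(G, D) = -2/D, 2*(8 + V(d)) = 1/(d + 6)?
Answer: 6648603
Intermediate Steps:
V(d) = -8 + 1/(2*(6 + d)) (V(d) = -8 + 1/(2*(d + 6)) = -8 + 1/(2*(6 + d)))
l(b, N) = -9 (l(b, N) = -4 - 5 = -9)
(98*(-23) - 697)*(-2358 + ((722 - 608) + l(-32, O(V(6), -1)))) = (98*(-23) - 697)*(-2358 + ((722 - 608) - 9)) = (-2254 - 697)*(-2358 + (114 - 9)) = -2951*(-2358 + 105) = -2951*(-2253) = 6648603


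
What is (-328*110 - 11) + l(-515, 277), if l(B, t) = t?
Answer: -35814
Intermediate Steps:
(-328*110 - 11) + l(-515, 277) = (-328*110 - 11) + 277 = (-36080 - 11) + 277 = -36091 + 277 = -35814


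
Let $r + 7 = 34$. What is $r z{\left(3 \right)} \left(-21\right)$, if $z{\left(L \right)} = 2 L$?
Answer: $-3402$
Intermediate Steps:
$r = 27$ ($r = -7 + 34 = 27$)
$r z{\left(3 \right)} \left(-21\right) = 27 \cdot 2 \cdot 3 \left(-21\right) = 27 \cdot 6 \left(-21\right) = 162 \left(-21\right) = -3402$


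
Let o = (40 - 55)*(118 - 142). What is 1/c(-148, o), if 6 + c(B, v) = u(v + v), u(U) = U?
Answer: 1/714 ≈ 0.0014006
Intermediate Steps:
o = 360 (o = -15*(-24) = 360)
c(B, v) = -6 + 2*v (c(B, v) = -6 + (v + v) = -6 + 2*v)
1/c(-148, o) = 1/(-6 + 2*360) = 1/(-6 + 720) = 1/714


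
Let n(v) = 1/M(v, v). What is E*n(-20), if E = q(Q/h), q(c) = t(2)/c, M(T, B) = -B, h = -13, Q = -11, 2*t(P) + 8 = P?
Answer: -39/220 ≈ -0.17727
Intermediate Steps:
t(P) = -4 + P/2
q(c) = -3/c (q(c) = (-4 + (½)*2)/c = (-4 + 1)/c = -3/c)
E = -39/11 (E = -3/((-11/(-13))) = -3/((-11*(-1/13))) = -3/11/13 = -3*13/11 = -39/11 ≈ -3.5455)
n(v) = -1/v (n(v) = 1/(-v) = -1/v)
E*n(-20) = -(-39)/(11*(-20)) = -(-39)*(-1)/(11*20) = -39/11*1/20 = -39/220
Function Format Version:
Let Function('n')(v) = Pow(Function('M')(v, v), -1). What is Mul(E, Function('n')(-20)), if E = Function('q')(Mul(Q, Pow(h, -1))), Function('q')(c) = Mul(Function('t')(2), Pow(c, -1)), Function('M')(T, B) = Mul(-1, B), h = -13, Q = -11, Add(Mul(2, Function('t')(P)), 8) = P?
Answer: Rational(-39, 220) ≈ -0.17727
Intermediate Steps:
Function('t')(P) = Add(-4, Mul(Rational(1, 2), P))
Function('q')(c) = Mul(-3, Pow(c, -1)) (Function('q')(c) = Mul(Add(-4, Mul(Rational(1, 2), 2)), Pow(c, -1)) = Mul(Add(-4, 1), Pow(c, -1)) = Mul(-3, Pow(c, -1)))
E = Rational(-39, 11) (E = Mul(-3, Pow(Mul(-11, Pow(-13, -1)), -1)) = Mul(-3, Pow(Mul(-11, Rational(-1, 13)), -1)) = Mul(-3, Pow(Rational(11, 13), -1)) = Mul(-3, Rational(13, 11)) = Rational(-39, 11) ≈ -3.5455)
Function('n')(v) = Mul(-1, Pow(v, -1)) (Function('n')(v) = Pow(Mul(-1, v), -1) = Mul(-1, Pow(v, -1)))
Mul(E, Function('n')(-20)) = Mul(Rational(-39, 11), Mul(-1, Pow(-20, -1))) = Mul(Rational(-39, 11), Mul(-1, Rational(-1, 20))) = Mul(Rational(-39, 11), Rational(1, 20)) = Rational(-39, 220)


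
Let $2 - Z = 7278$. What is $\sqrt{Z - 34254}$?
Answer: $i \sqrt{41530} \approx 203.79 i$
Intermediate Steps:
$Z = -7276$ ($Z = 2 - 7278 = -7276$)
$\sqrt{Z - 34254} = \sqrt{-7276 - 34254} = \sqrt{-41530} = i \sqrt{41530}$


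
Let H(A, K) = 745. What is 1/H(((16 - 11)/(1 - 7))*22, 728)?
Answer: 1/745 ≈ 0.0013423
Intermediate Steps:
1/H(((16 - 11)/(1 - 7))*22, 728) = 1/745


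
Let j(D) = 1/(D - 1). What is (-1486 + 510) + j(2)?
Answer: -975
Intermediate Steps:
j(D) = 1/(-1 + D)
(-1486 + 510) + j(2) = (-1486 + 510) + 1/(-1 + 2) = -976 + 1/1 = -976 + 1 = -975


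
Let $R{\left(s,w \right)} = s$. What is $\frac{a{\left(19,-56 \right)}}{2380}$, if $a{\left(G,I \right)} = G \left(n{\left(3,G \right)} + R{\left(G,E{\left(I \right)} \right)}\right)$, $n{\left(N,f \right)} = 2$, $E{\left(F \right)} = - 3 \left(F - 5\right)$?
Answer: $\frac{57}{340} \approx 0.16765$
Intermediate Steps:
$E{\left(F \right)} = 15 - 3 F$ ($E{\left(F \right)} = - 3 \left(-5 + F\right) = 15 - 3 F$)
$a{\left(G,I \right)} = G \left(2 + G\right)$
$\frac{a{\left(19,-56 \right)}}{2380} = \frac{19 \left(2 + 19\right)}{2380} = 19 \cdot 21 \cdot \frac{1}{2380} = 399 \cdot \frac{1}{2380} = \frac{57}{340}$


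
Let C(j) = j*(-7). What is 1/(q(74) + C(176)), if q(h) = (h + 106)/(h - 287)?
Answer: -71/87532 ≈ -0.00081113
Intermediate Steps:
C(j) = -7*j
q(h) = (106 + h)/(-287 + h)
1/(q(74) + C(176)) = 1/((106 + 74)/(-287 + 74) - 7*176) = 1/(180/(-213) - 1232) = 1/(-1/213*180 - 1232) = 1/(-60/71 - 1232) = 1/(-87532/71) = -71/87532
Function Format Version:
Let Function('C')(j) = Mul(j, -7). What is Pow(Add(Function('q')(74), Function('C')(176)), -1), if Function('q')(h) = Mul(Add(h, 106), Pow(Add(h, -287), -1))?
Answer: Rational(-71, 87532) ≈ -0.00081113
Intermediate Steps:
Function('C')(j) = Mul(-7, j)
Function('q')(h) = Mul(Pow(Add(-287, h), -1), Add(106, h)) (Function('q')(h) = Mul(Add(106, h), Pow(Add(-287, h), -1)) = Mul(Pow(Add(-287, h), -1), Add(106, h)))
Pow(Add(Function('q')(74), Function('C')(176)), -1) = Pow(Add(Mul(Pow(Add(-287, 74), -1), Add(106, 74)), Mul(-7, 176)), -1) = Pow(Add(Mul(Pow(-213, -1), 180), -1232), -1) = Pow(Add(Mul(Rational(-1, 213), 180), -1232), -1) = Pow(Add(Rational(-60, 71), -1232), -1) = Pow(Rational(-87532, 71), -1) = Rational(-71, 87532)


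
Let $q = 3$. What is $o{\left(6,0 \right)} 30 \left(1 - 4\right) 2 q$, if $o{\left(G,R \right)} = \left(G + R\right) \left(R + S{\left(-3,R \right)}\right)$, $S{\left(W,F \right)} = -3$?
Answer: $9720$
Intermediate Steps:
$o{\left(G,R \right)} = \left(-3 + R\right) \left(G + R\right)$ ($o{\left(G,R \right)} = \left(G + R\right) \left(R - 3\right) = \left(G + R\right) \left(-3 + R\right) = \left(-3 + R\right) \left(G + R\right)$)
$o{\left(6,0 \right)} 30 \left(1 - 4\right) 2 q = \left(0^{2} - 18 - 0 + 6 \cdot 0\right) 30 \left(1 - 4\right) 2 \cdot 3 = \left(0 - 18 + 0 + 0\right) 30 \left(1 - 4\right) 2 \cdot 3 = \left(-18\right) 30 \left(-3\right) 2 \cdot 3 = - 540 \left(\left(-6\right) 3\right) = \left(-540\right) \left(-18\right) = 9720$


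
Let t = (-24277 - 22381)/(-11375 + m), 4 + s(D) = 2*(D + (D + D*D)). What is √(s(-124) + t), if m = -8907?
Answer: √3111348659401/10141 ≈ 173.94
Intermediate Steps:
s(D) = -4 + 2*D² + 4*D (s(D) = -4 + 2*(D + (D + D*D)) = -4 + 2*(D + (D + D²)) = -4 + 2*(D² + 2*D) = -4 + (2*D² + 4*D) = -4 + 2*D² + 4*D)
t = 23329/10141 (t = (-24277 - 22381)/(-11375 - 8907) = -46658/(-20282) = -46658*(-1/20282) = 23329/10141 ≈ 2.3005)
√(s(-124) + t) = √((-4 + 2*(-124)² + 4*(-124)) + 23329/10141) = √((-4 + 2*15376 - 496) + 23329/10141) = √((-4 + 30752 - 496) + 23329/10141) = √(30252 + 23329/10141) = √(306808861/10141) = √3111348659401/10141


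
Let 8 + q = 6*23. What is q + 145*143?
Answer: 20865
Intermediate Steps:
q = 130 (q = -8 + 6*23 = -8 + 138 = 130)
q + 145*143 = 130 + 145*143 = 130 + 20735 = 20865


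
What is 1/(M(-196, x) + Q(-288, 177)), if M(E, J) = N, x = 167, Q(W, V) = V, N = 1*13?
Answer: 1/190 ≈ 0.0052632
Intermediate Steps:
N = 13
M(E, J) = 13
1/(M(-196, x) + Q(-288, 177)) = 1/(13 + 177) = 1/190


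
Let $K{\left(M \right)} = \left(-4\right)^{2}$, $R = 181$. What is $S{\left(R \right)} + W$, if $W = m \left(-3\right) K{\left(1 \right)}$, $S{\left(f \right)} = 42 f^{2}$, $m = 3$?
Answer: $1375818$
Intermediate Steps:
$K{\left(M \right)} = 16$
$W = -144$ ($W = 3 \left(-3\right) 16 = \left(-9\right) 16 = -144$)
$S{\left(R \right)} + W = 42 \cdot 181^{2} - 144 = 42 \cdot 32761 - 144 = 1375962 - 144 = 1375818$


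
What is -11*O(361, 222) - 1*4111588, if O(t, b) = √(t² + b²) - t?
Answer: -4107617 - 11*√179605 ≈ -4.1123e+6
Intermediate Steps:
O(t, b) = √(b² + t²) - t
-11*O(361, 222) - 1*4111588 = -11*(√(222² + 361²) - 1*361) - 1*4111588 = -11*(√(49284 + 130321) - 361) - 4111588 = -11*(√179605 - 361) - 4111588 = -11*(-361 + √179605) - 4111588 = (3971 - 11*√179605) - 4111588 = -4107617 - 11*√179605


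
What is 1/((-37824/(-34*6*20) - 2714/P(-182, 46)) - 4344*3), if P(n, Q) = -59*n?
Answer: -7735/100732767 ≈ -7.6787e-5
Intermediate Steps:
1/((-37824/(-34*6*20) - 2714/P(-182, 46)) - 4344*3) = 1/((-37824/(-34*6*20) - 2714/((-59*(-182)))) - 4344*3) = 1/((-37824/((-204*20)) - 2714/10738) - 13032) = 1/((-37824/(-4080) - 2714*1/10738) - 13032) = 1/((-37824*(-1/4080) - 23/91) - 13032) = 1/((788/85 - 23/91) - 13032) = 1/(69753/7735 - 13032) = 1/(-100732767/7735) = -7735/100732767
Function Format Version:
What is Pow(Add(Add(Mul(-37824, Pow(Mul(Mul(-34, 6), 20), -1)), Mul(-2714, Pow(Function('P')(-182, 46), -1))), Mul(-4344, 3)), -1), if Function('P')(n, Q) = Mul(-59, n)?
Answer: Rational(-7735, 100732767) ≈ -7.6787e-5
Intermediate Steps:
Pow(Add(Add(Mul(-37824, Pow(Mul(Mul(-34, 6), 20), -1)), Mul(-2714, Pow(Function('P')(-182, 46), -1))), Mul(-4344, 3)), -1) = Pow(Add(Add(Mul(-37824, Pow(Mul(Mul(-34, 6), 20), -1)), Mul(-2714, Pow(Mul(-59, -182), -1))), Mul(-4344, 3)), -1) = Pow(Add(Add(Mul(-37824, Pow(Mul(-204, 20), -1)), Mul(-2714, Pow(10738, -1))), -13032), -1) = Pow(Add(Add(Mul(-37824, Pow(-4080, -1)), Mul(-2714, Rational(1, 10738))), -13032), -1) = Pow(Add(Add(Mul(-37824, Rational(-1, 4080)), Rational(-23, 91)), -13032), -1) = Pow(Add(Add(Rational(788, 85), Rational(-23, 91)), -13032), -1) = Pow(Add(Rational(69753, 7735), -13032), -1) = Pow(Rational(-100732767, 7735), -1) = Rational(-7735, 100732767)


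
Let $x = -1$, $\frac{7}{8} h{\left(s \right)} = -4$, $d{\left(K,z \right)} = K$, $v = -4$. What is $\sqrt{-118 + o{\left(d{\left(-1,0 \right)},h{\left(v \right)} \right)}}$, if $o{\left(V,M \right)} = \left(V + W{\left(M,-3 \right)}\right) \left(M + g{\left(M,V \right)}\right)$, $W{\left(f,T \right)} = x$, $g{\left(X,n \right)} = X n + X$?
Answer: $\frac{i \sqrt{5334}}{7} \approx 10.433 i$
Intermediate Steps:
$g{\left(X,n \right)} = X + X n$
$h{\left(s \right)} = - \frac{32}{7}$ ($h{\left(s \right)} = \frac{8}{7} \left(-4\right) = - \frac{32}{7}$)
$W{\left(f,T \right)} = -1$
$o{\left(V,M \right)} = \left(-1 + V\right) \left(M + M \left(1 + V\right)\right)$ ($o{\left(V,M \right)} = \left(V - 1\right) \left(M + M \left(1 + V\right)\right) = \left(-1 + V\right) \left(M + M \left(1 + V\right)\right)$)
$\sqrt{-118 + o{\left(d{\left(-1,0 \right)},h{\left(v \right)} \right)}} = \sqrt{-118 - \frac{32 \left(-2 - \left(1 - 1\right)\right)}{7}} = \sqrt{-118 - \frac{32 \left(-2 - 0\right)}{7}} = \sqrt{-118 - \frac{32 \left(-2 + 0\right)}{7}} = \sqrt{-118 - - \frac{64}{7}} = \sqrt{-118 + \frac{64}{7}} = \sqrt{- \frac{762}{7}} = \frac{i \sqrt{5334}}{7}$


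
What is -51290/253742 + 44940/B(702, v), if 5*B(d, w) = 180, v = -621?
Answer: 475054960/380613 ≈ 1248.1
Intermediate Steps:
B(d, w) = 36 (B(d, w) = (⅕)*180 = 36)
-51290/253742 + 44940/B(702, v) = -51290/253742 + 44940/36 = -51290*1/253742 + 44940*(1/36) = -25645/126871 + 3745/3 = 475054960/380613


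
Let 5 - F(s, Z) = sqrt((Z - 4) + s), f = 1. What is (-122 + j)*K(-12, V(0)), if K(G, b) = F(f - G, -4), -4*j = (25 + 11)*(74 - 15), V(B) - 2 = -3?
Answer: -3265 + 653*sqrt(5) ≈ -1804.8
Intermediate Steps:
V(B) = -1 (V(B) = 2 - 3 = -1)
j = -531 (j = -(25 + 11)*(74 - 15)/4 = -9*59 = -1/4*2124 = -531)
F(s, Z) = 5 - sqrt(-4 + Z + s) (F(s, Z) = 5 - sqrt((Z - 4) + s) = 5 - sqrt((-4 + Z) + s) = 5 - sqrt(-4 + Z + s))
K(G, b) = 5 - sqrt(-7 - G) (K(G, b) = 5 - sqrt(-4 - 4 + (1 - G)) = 5 - sqrt(-7 - G))
(-122 + j)*K(-12, V(0)) = (-122 - 531)*(5 - sqrt(-7 - 1*(-12))) = -653*(5 - sqrt(-7 + 12)) = -653*(5 - sqrt(5)) = -3265 + 653*sqrt(5)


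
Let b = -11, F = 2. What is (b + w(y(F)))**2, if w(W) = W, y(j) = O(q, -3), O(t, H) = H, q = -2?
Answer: 196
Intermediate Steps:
y(j) = -3
(b + w(y(F)))**2 = (-11 - 3)**2 = (-14)**2 = 196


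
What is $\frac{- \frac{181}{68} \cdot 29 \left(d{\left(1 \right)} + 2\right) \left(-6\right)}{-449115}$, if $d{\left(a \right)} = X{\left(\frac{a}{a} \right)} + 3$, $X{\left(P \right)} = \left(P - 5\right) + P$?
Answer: $- \frac{5249}{2544985} \approx -0.0020625$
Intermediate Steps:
$X{\left(P \right)} = -5 + 2 P$ ($X{\left(P \right)} = \left(-5 + P\right) + P = -5 + 2 P$)
$d{\left(a \right)} = 0$ ($d{\left(a \right)} = \left(-5 + 2 \frac{a}{a}\right) + 3 = \left(-5 + 2 \cdot 1\right) + 3 = \left(-5 + 2\right) + 3 = -3 + 3 = 0$)
$\frac{- \frac{181}{68} \cdot 29 \left(d{\left(1 \right)} + 2\right) \left(-6\right)}{-449115} = \frac{- \frac{181}{68} \cdot 29 \left(0 + 2\right) \left(-6\right)}{-449115} = \left(-181\right) \frac{1}{68} \cdot 29 \cdot 2 \left(-6\right) \left(- \frac{1}{449115}\right) = \left(- \frac{181}{68}\right) 29 \left(-12\right) \left(- \frac{1}{449115}\right) = \left(- \frac{5249}{68}\right) \left(-12\right) \left(- \frac{1}{449115}\right) = \frac{15747}{17} \left(- \frac{1}{449115}\right) = - \frac{5249}{2544985}$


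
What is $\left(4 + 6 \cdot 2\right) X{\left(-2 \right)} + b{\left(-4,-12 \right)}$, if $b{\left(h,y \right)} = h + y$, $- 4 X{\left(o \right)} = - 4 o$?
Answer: $-48$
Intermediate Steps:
$X{\left(o \right)} = o$ ($X{\left(o \right)} = - \frac{\left(-4\right) o}{4} = o$)
$\left(4 + 6 \cdot 2\right) X{\left(-2 \right)} + b{\left(-4,-12 \right)} = \left(4 + 6 \cdot 2\right) \left(-2\right) - 16 = \left(4 + 12\right) \left(-2\right) - 16 = 16 \left(-2\right) - 16 = -32 - 16 = -48$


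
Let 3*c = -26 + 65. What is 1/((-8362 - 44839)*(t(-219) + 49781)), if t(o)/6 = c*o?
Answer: -1/1739619499 ≈ -5.7484e-10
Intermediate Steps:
c = 13 (c = (-26 + 65)/3 = (⅓)*39 = 13)
t(o) = 78*o (t(o) = 6*(13*o) = 78*o)
1/((-8362 - 44839)*(t(-219) + 49781)) = 1/((-8362 - 44839)*(78*(-219) + 49781)) = 1/(-53201*(-17082 + 49781)) = 1/(-53201*32699) = 1/(-1739619499) = -1/1739619499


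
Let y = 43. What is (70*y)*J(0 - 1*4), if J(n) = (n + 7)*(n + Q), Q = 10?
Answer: 54180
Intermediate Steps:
J(n) = (7 + n)*(10 + n) (J(n) = (n + 7)*(n + 10) = (7 + n)*(10 + n))
(70*y)*J(0 - 1*4) = (70*43)*(70 + (0 - 1*4)**2 + 17*(0 - 1*4)) = 3010*(70 + (0 - 4)**2 + 17*(0 - 4)) = 3010*(70 + (-4)**2 + 17*(-4)) = 3010*(70 + 16 - 68) = 3010*18 = 54180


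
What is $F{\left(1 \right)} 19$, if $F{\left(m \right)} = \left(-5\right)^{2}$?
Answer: $475$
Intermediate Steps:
$F{\left(m \right)} = 25$
$F{\left(1 \right)} 19 = 25 \cdot 19 = 475$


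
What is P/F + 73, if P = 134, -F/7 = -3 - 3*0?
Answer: 1667/21 ≈ 79.381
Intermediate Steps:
F = 21 (F = -7*(-3 - 3*0) = -7*(-3 + 0) = -7*(-3) = 21)
P/F + 73 = 134/21 + 73 = 1667/21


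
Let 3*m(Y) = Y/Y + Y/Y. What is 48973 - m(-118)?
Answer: 146917/3 ≈ 48972.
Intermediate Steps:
m(Y) = 2/3 (m(Y) = (Y/Y + Y/Y)/3 = (1 + 1)/3 = (1/3)*2 = 2/3)
48973 - m(-118) = 48973 - 1*2/3 = 48973 - 2/3 = 146917/3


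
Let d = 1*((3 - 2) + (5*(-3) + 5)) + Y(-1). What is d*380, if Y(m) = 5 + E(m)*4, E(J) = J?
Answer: -3040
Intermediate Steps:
Y(m) = 5 + 4*m (Y(m) = 5 + m*4 = 5 + 4*m)
d = -8 (d = 1*((3 - 2) + (5*(-3) + 5)) + (5 + 4*(-1)) = 1*(1 + (-15 + 5)) + (5 - 4) = 1*(1 - 10) + 1 = 1*(-9) + 1 = -9 + 1 = -8)
d*380 = -8*380 = -3040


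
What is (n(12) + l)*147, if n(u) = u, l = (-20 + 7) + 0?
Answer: -147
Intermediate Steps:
l = -13 (l = -13 + 0 = -13)
(n(12) + l)*147 = (12 - 13)*147 = -1*147 = -147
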